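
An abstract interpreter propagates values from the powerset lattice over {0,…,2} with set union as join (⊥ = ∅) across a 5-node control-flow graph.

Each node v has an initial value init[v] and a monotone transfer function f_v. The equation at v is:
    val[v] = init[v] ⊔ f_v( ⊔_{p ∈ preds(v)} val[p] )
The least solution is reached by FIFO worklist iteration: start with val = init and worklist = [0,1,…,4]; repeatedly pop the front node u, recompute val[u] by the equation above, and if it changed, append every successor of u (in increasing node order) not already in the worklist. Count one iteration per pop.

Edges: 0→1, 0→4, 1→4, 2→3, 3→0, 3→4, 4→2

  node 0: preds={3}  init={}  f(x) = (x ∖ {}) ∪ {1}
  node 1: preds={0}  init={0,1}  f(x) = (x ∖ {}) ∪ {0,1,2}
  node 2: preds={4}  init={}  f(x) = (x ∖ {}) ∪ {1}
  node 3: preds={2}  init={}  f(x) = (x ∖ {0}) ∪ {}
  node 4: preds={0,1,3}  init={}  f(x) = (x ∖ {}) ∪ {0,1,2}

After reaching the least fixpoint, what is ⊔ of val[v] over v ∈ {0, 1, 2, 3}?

{0,1,2}

Trace (11 dequeues):
  [1] u=0 | in {} | out {1} | prev {} | push {}
  [2] u=1 | in {1} | out {0,1,2} | prev {0,1} | push {}
  [3] u=2 | in {} | out {1} | prev {} | push {}
  [4] u=3 | in {1} | out {1} | prev {} | push {0}
  [5] u=4 | in {0,1,2} | out {0,1,2} | prev {} | push {2}
  [6] u=0 | in {1} | out {1} | ==
  [7] u=2 | in {0,1,2} | out {0,1,2} | prev {1} | push {3}
  [8] u=3 | in {0,1,2} | out {1,2} | prev {1} | push {0,4}
  [9] u=0 | in {1,2} | out {1,2} | prev {1} | push {1}
  [10] u=4 | in {0,1,2} | out {0,1,2} | ==
  [11] u=1 | in {1,2} | out {0,1,2} | ==

Converged values:
  [0] {1,2}
  [1] {0,1,2}
  [2] {0,1,2}
  [3] {1,2}
  [4] {0,1,2}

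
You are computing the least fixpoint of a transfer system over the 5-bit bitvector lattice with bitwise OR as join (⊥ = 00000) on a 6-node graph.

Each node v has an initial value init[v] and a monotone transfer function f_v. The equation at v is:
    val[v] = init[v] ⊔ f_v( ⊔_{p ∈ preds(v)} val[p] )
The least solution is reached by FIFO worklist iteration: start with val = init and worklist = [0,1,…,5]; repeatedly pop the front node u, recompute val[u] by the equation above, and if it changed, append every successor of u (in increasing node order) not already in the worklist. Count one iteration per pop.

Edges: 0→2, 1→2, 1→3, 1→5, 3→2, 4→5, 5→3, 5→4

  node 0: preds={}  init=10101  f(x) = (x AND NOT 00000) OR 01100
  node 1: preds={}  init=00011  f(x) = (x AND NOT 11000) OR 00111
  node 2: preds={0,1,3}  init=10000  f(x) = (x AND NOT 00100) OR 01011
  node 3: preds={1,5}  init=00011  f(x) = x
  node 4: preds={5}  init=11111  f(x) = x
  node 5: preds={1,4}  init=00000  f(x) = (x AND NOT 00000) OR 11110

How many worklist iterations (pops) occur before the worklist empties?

10

Worklist (10 pops):
  #1 pop 0: in=00000 → 11101 (was 10101); enqueue []
  #2 pop 1: in=00000 → 00111 (was 00011); enqueue []
  #3 pop 2: in=11111 → 11011 (was 10000); enqueue []
  #4 pop 3: in=00111 → 00111 (was 00011); enqueue [2]
  #5 pop 4: in=00000 → 11111 (no change)
  #6 pop 5: in=11111 → 11111 (was 00000); enqueue [3,4]
  #7 pop 2: in=11111 → 11011 (no change)
  #8 pop 3: in=11111 → 11111 (was 00111); enqueue [2]
  #9 pop 4: in=11111 → 11111 (no change)
  #10 pop 2: in=11111 → 11011 (no change)

Fixpoint:
  val[0] = 11101
  val[1] = 00111
  val[2] = 11011
  val[3] = 11111
  val[4] = 11111
  val[5] = 11111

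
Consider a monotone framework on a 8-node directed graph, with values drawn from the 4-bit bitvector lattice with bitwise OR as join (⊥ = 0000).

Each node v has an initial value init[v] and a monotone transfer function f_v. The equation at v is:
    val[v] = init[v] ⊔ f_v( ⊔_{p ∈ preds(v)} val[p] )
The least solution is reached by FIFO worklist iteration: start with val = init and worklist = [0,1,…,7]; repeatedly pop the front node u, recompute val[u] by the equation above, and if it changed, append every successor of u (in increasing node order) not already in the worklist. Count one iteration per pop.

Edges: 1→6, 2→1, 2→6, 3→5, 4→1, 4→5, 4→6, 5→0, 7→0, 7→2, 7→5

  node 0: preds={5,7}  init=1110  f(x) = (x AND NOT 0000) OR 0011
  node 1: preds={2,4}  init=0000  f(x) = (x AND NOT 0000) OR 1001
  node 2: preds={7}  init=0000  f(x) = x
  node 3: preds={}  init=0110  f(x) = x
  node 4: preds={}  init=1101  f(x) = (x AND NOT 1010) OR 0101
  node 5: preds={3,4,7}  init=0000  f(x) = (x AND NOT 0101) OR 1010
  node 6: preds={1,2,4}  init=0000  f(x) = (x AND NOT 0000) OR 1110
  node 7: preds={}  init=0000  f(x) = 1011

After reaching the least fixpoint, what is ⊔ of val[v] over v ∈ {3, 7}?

Iteration log — 13 steps:
  step 1. node 0  ⊔preds=0000  new=1111  old=1110  +wl: 
  step 2. node 1  ⊔preds=1101  new=1101  old=0000  +wl: 
  step 3. node 2  ⊔preds=0000  new=0000  stable
  step 4. node 3  ⊔preds=0000  new=0110  stable
  step 5. node 4  ⊔preds=0000  new=1101  stable
  step 6. node 5  ⊔preds=1111  new=1010  old=0000  +wl: 0
  step 7. node 6  ⊔preds=1101  new=1111  old=0000  +wl: 
  step 8. node 7  ⊔preds=0000  new=1011  old=0000  +wl: 2,5
  step 9. node 0  ⊔preds=1011  new=1111  stable
  step 10. node 2  ⊔preds=1011  new=1011  old=0000  +wl: 1,6
  step 11. node 5  ⊔preds=1111  new=1010  stable
  step 12. node 1  ⊔preds=1111  new=1111  old=1101  +wl: 
  step 13. node 6  ⊔preds=1111  new=1111  stable

Least fixpoint reached:
  node 0: 1111
  node 1: 1111
  node 2: 1011
  node 3: 0110
  node 4: 1101
  node 5: 1010
  node 6: 1111
  node 7: 1011

1111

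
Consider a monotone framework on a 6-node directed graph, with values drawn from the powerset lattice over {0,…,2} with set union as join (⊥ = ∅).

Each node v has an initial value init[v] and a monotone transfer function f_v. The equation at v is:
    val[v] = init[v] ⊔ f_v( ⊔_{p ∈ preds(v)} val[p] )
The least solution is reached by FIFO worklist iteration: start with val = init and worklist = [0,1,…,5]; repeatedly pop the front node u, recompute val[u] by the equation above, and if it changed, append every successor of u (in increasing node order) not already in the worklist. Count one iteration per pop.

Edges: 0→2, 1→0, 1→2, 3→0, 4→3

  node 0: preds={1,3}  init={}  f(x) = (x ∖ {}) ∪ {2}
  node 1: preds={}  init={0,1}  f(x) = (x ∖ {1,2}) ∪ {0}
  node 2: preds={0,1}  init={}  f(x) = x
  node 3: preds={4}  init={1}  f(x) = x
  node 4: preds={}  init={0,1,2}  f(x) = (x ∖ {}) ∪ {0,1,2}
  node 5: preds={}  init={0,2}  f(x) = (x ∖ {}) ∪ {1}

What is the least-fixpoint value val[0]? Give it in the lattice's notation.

{0,1,2}

Trace (7 dequeues):
  [1] u=0 | in {0,1} | out {0,1,2} | prev {} | push {}
  [2] u=1 | in {} | out {0,1} | ==
  [3] u=2 | in {0,1,2} | out {0,1,2} | prev {} | push {}
  [4] u=3 | in {0,1,2} | out {0,1,2} | prev {1} | push {0}
  [5] u=4 | in {} | out {0,1,2} | ==
  [6] u=5 | in {} | out {0,1,2} | prev {0,2} | push {}
  [7] u=0 | in {0,1,2} | out {0,1,2} | ==

Converged values:
  [0] {0,1,2}
  [1] {0,1}
  [2] {0,1,2}
  [3] {0,1,2}
  [4] {0,1,2}
  [5] {0,1,2}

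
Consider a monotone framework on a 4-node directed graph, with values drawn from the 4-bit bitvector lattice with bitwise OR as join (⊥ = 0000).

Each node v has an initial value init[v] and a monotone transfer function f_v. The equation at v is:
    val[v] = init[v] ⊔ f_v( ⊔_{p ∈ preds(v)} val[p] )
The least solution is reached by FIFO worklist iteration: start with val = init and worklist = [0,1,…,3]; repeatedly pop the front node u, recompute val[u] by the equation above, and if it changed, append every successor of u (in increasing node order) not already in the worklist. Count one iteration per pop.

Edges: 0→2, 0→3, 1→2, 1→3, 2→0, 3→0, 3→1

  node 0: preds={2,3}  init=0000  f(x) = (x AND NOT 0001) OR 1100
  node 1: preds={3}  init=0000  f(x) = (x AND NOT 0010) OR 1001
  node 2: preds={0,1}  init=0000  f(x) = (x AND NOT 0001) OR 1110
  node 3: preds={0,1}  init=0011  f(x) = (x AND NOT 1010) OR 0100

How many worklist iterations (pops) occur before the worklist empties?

8

Trace (8 dequeues):
  [1] u=0 | in 0011 | out 1110 | prev 0000 | push {}
  [2] u=1 | in 0011 | out 1001 | prev 0000 | push {}
  [3] u=2 | in 1111 | out 1110 | prev 0000 | push {0}
  [4] u=3 | in 1111 | out 0111 | prev 0011 | push {1}
  [5] u=0 | in 1111 | out 1110 | ==
  [6] u=1 | in 0111 | out 1101 | prev 1001 | push {2,3}
  [7] u=2 | in 1111 | out 1110 | ==
  [8] u=3 | in 1111 | out 0111 | ==

Converged values:
  [0] 1110
  [1] 1101
  [2] 1110
  [3] 0111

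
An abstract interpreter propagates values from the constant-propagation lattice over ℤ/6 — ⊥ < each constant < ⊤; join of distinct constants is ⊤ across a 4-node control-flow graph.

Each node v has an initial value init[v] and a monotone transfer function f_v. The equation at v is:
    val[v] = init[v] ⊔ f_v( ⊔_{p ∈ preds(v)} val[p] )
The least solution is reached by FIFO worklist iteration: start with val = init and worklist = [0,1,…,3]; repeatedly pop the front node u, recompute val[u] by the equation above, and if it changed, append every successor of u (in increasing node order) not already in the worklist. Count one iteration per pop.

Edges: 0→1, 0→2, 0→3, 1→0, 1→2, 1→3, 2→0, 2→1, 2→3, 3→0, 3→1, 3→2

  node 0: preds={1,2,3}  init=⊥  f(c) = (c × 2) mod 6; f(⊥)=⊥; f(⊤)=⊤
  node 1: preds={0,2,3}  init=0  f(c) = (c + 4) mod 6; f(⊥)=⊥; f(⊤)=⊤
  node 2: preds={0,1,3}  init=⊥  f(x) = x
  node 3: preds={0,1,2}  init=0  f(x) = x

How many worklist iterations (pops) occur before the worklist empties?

Trace (8 dequeues):
  [1] u=0 | in 0 | out 0 | prev ⊥ | push {}
  [2] u=1 | in 0 | out ⊤ | prev 0 | push {0}
  [3] u=2 | in ⊤ | out ⊤ | prev ⊥ | push {1}
  [4] u=3 | in ⊤ | out ⊤ | prev 0 | push {2}
  [5] u=0 | in ⊤ | out ⊤ | prev 0 | push {3}
  [6] u=1 | in ⊤ | out ⊤ | ==
  [7] u=2 | in ⊤ | out ⊤ | ==
  [8] u=3 | in ⊤ | out ⊤ | ==

Converged values:
  [0] ⊤
  [1] ⊤
  [2] ⊤
  [3] ⊤

8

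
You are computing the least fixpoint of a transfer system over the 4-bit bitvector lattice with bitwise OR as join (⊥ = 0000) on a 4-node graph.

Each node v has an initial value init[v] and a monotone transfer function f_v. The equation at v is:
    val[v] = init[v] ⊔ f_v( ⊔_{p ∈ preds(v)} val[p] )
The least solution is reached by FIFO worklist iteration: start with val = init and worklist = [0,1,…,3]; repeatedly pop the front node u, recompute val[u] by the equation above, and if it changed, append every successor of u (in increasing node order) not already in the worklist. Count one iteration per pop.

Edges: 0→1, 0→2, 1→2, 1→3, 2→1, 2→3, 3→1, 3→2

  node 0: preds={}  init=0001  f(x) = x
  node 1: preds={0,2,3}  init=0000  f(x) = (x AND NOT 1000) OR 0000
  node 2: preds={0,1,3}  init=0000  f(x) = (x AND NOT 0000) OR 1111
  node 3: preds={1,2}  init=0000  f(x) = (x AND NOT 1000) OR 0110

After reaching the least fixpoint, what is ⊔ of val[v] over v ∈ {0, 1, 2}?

Trace (7 dequeues):
  [1] u=0 | in 0000 | out 0001 | ==
  [2] u=1 | in 0001 | out 0001 | prev 0000 | push {}
  [3] u=2 | in 0001 | out 1111 | prev 0000 | push {1}
  [4] u=3 | in 1111 | out 0111 | prev 0000 | push {2}
  [5] u=1 | in 1111 | out 0111 | prev 0001 | push {3}
  [6] u=2 | in 0111 | out 1111 | ==
  [7] u=3 | in 1111 | out 0111 | ==

Converged values:
  [0] 0001
  [1] 0111
  [2] 1111
  [3] 0111

1111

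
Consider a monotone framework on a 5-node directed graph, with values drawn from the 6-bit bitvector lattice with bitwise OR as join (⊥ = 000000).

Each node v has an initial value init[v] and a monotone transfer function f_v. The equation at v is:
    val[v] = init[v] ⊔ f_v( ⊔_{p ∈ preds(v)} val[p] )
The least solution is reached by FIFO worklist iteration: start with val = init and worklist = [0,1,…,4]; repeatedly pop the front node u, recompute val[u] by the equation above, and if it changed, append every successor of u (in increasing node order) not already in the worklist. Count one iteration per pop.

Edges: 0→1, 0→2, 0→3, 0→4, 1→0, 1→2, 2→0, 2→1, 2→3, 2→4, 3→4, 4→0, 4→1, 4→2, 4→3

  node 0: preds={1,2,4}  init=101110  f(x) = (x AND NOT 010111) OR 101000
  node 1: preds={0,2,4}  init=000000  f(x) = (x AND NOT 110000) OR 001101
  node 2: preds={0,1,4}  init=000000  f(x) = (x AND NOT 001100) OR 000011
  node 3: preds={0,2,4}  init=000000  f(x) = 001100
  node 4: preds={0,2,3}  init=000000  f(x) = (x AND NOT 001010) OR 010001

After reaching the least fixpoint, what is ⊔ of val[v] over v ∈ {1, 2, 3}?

Iteration log — 12 steps:
  step 1. node 0  ⊔preds=000000  new=101110  stable
  step 2. node 1  ⊔preds=101110  new=001111  old=000000  +wl: 0
  step 3. node 2  ⊔preds=101111  new=100011  old=000000  +wl: 1
  step 4. node 3  ⊔preds=101111  new=001100  old=000000  +wl: 
  step 5. node 4  ⊔preds=101111  new=110101  old=000000  +wl: 2,3
  step 6. node 0  ⊔preds=111111  new=101110  stable
  step 7. node 1  ⊔preds=111111  new=001111  stable
  step 8. node 2  ⊔preds=111111  new=110011  old=100011  +wl: 0,1,4
  step 9. node 3  ⊔preds=111111  new=001100  stable
  step 10. node 0  ⊔preds=111111  new=101110  stable
  step 11. node 1  ⊔preds=111111  new=001111  stable
  step 12. node 4  ⊔preds=111111  new=110101  stable

Least fixpoint reached:
  node 0: 101110
  node 1: 001111
  node 2: 110011
  node 3: 001100
  node 4: 110101

111111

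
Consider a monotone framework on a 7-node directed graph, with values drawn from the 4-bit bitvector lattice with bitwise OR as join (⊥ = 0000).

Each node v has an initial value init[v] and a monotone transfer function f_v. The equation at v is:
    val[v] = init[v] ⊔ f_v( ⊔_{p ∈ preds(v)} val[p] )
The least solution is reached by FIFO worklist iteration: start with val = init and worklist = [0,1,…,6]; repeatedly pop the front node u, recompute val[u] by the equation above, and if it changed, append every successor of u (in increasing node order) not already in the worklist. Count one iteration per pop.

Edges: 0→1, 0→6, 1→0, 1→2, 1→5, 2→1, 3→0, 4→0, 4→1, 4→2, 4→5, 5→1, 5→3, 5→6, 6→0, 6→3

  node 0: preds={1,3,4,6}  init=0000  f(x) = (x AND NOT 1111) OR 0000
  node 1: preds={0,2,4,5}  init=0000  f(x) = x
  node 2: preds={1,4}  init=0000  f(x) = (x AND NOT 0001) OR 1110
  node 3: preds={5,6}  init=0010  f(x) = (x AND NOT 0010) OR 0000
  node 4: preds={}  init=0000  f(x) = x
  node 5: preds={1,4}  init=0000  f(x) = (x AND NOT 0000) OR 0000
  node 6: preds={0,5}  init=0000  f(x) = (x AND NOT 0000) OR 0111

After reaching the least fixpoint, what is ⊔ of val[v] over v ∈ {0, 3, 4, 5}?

1111

Trace (18 dequeues):
  [1] u=0 | in 0010 | out 0000 | ==
  [2] u=1 | in 0000 | out 0000 | ==
  [3] u=2 | in 0000 | out 1110 | prev 0000 | push {1}
  [4] u=3 | in 0000 | out 0010 | ==
  [5] u=4 | in 0000 | out 0000 | ==
  [6] u=5 | in 0000 | out 0000 | ==
  [7] u=6 | in 0000 | out 0111 | prev 0000 | push {0,3}
  [8] u=1 | in 1110 | out 1110 | prev 0000 | push {2,5}
  [9] u=0 | in 1111 | out 0000 | ==
  [10] u=3 | in 0111 | out 0111 | prev 0010 | push {0}
  [11] u=2 | in 1110 | out 1110 | ==
  [12] u=5 | in 1110 | out 1110 | prev 0000 | push {1,3,6}
  [13] u=0 | in 1111 | out 0000 | ==
  [14] u=1 | in 1110 | out 1110 | ==
  [15] u=3 | in 1111 | out 1111 | prev 0111 | push {0}
  [16] u=6 | in 1110 | out 1111 | prev 0111 | push {3}
  [17] u=0 | in 1111 | out 0000 | ==
  [18] u=3 | in 1111 | out 1111 | ==

Converged values:
  [0] 0000
  [1] 1110
  [2] 1110
  [3] 1111
  [4] 0000
  [5] 1110
  [6] 1111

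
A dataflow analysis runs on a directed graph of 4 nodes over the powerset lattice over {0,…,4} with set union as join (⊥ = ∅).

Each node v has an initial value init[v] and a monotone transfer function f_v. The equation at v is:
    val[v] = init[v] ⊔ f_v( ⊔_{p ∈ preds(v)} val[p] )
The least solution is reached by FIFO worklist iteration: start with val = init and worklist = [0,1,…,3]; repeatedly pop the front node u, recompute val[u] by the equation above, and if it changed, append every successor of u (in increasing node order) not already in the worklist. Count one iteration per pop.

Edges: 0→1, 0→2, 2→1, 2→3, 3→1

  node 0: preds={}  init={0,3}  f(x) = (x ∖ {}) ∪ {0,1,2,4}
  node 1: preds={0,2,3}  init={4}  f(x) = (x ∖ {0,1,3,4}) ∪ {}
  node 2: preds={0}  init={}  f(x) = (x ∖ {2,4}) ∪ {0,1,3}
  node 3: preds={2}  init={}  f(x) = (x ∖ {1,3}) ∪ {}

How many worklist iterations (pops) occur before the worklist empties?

Iteration log — 5 steps:
  step 1. node 0  ⊔preds={}  new={0,1,2,3,4}  old={0,3}  +wl: 
  step 2. node 1  ⊔preds={0,1,2,3,4}  new={2,4}  old={4}  +wl: 
  step 3. node 2  ⊔preds={0,1,2,3,4}  new={0,1,3}  old={}  +wl: 1
  step 4. node 3  ⊔preds={0,1,3}  new={0}  old={}  +wl: 
  step 5. node 1  ⊔preds={0,1,2,3,4}  new={2,4}  stable

Least fixpoint reached:
  node 0: {0,1,2,3,4}
  node 1: {2,4}
  node 2: {0,1,3}
  node 3: {0}

5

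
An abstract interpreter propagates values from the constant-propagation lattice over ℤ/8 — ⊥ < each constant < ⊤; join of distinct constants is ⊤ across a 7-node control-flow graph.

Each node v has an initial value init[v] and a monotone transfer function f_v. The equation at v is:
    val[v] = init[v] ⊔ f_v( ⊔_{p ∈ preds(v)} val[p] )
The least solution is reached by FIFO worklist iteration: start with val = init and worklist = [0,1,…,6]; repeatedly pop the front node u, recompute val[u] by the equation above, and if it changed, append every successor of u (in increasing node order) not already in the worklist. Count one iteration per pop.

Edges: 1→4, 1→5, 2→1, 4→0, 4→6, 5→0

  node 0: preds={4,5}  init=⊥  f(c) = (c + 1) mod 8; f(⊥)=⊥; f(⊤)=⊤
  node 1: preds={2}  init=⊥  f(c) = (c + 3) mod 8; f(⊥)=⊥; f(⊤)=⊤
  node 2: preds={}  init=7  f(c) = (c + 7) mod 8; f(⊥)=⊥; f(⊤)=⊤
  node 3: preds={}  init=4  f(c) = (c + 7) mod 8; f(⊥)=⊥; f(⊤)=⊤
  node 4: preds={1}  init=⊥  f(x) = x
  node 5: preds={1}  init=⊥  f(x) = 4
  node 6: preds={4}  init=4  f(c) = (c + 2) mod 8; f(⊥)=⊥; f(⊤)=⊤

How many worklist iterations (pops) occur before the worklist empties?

Trace (8 dequeues):
  [1] u=0 | in ⊥ | out ⊥ | ==
  [2] u=1 | in 7 | out 2 | prev ⊥ | push {}
  [3] u=2 | in ⊥ | out 7 | ==
  [4] u=3 | in ⊥ | out 4 | ==
  [5] u=4 | in 2 | out 2 | prev ⊥ | push {0}
  [6] u=5 | in 2 | out 4 | prev ⊥ | push {}
  [7] u=6 | in 2 | out 4 | ==
  [8] u=0 | in ⊤ | out ⊤ | prev ⊥ | push {}

Converged values:
  [0] ⊤
  [1] 2
  [2] 7
  [3] 4
  [4] 2
  [5] 4
  [6] 4

8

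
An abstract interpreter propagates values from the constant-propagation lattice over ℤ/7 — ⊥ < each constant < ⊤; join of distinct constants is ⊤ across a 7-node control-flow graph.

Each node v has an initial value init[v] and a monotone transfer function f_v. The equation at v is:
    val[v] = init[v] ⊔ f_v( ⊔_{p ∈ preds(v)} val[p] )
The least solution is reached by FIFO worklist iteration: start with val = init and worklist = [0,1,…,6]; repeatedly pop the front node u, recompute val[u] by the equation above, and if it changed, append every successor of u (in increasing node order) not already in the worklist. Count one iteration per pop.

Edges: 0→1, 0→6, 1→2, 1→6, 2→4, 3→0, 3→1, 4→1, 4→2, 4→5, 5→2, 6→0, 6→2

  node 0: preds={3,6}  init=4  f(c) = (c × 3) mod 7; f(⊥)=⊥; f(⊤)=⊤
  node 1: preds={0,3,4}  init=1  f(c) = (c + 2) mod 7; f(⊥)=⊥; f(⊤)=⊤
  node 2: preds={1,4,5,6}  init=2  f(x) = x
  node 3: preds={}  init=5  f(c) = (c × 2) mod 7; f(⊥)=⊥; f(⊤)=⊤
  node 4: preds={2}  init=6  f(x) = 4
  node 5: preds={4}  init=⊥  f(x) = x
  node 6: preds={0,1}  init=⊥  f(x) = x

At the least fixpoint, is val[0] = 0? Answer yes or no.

no

Trace (10 dequeues):
  [1] u=0 | in 5 | out ⊤ | prev 4 | push {}
  [2] u=1 | in ⊤ | out ⊤ | prev 1 | push {}
  [3] u=2 | in ⊤ | out ⊤ | prev 2 | push {}
  [4] u=3 | in ⊥ | out 5 | ==
  [5] u=4 | in ⊤ | out ⊤ | prev 6 | push {1,2}
  [6] u=5 | in ⊤ | out ⊤ | prev ⊥ | push {}
  [7] u=6 | in ⊤ | out ⊤ | prev ⊥ | push {0}
  [8] u=1 | in ⊤ | out ⊤ | ==
  [9] u=2 | in ⊤ | out ⊤ | ==
  [10] u=0 | in ⊤ | out ⊤ | ==

Converged values:
  [0] ⊤
  [1] ⊤
  [2] ⊤
  [3] 5
  [4] ⊤
  [5] ⊤
  [6] ⊤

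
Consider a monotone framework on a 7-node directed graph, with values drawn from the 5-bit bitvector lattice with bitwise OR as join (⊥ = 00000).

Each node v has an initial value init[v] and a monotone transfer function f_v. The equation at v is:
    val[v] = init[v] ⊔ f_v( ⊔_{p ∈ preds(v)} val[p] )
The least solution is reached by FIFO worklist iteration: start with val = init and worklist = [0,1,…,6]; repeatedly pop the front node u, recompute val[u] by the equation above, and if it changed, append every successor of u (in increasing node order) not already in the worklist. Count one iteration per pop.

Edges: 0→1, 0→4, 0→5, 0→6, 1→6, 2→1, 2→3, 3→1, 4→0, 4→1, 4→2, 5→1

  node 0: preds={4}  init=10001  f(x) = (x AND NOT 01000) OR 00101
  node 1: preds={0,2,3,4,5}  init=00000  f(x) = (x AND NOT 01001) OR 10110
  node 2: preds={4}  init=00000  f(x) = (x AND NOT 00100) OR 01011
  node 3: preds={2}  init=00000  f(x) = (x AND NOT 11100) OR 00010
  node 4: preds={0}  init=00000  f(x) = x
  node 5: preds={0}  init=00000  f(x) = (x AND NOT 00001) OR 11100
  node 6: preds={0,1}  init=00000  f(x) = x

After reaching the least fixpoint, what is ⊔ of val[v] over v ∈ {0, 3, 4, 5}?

11111

Trace (12 dequeues):
  [1] u=0 | in 00000 | out 10101 | prev 10001 | push {}
  [2] u=1 | in 10101 | out 10110 | prev 00000 | push {}
  [3] u=2 | in 00000 | out 01011 | prev 00000 | push {1}
  [4] u=3 | in 01011 | out 00011 | prev 00000 | push {}
  [5] u=4 | in 10101 | out 10101 | prev 00000 | push {0,2}
  [6] u=5 | in 10101 | out 11100 | prev 00000 | push {}
  [7] u=6 | in 10111 | out 10111 | prev 00000 | push {}
  [8] u=1 | in 11111 | out 10110 | ==
  [9] u=0 | in 10101 | out 10101 | ==
  [10] u=2 | in 10101 | out 11011 | prev 01011 | push {1,3}
  [11] u=1 | in 11111 | out 10110 | ==
  [12] u=3 | in 11011 | out 00011 | ==

Converged values:
  [0] 10101
  [1] 10110
  [2] 11011
  [3] 00011
  [4] 10101
  [5] 11100
  [6] 10111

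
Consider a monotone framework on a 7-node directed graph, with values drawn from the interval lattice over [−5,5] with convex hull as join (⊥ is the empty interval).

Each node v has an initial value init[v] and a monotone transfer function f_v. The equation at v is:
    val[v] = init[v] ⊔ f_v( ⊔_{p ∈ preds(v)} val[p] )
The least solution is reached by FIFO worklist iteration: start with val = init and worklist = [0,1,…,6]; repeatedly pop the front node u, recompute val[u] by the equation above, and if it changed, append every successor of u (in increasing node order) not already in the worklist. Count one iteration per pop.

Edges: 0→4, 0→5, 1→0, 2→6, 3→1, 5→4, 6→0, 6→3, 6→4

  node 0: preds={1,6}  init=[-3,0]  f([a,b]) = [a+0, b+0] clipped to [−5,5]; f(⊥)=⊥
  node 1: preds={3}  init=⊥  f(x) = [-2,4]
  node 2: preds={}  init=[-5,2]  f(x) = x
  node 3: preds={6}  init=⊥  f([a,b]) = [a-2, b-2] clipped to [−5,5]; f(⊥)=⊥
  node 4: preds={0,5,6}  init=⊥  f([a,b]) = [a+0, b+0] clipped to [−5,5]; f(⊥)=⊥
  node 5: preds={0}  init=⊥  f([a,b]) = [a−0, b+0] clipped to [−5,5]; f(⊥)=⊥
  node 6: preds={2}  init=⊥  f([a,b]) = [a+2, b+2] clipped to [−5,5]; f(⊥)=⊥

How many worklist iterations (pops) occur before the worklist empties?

Iteration log — 13 steps:
  step 1. node 0  ⊔preds=⊥  new=[-3,0]  stable
  step 2. node 1  ⊔preds=⊥  new=[-2,4]  old=⊥  +wl: 0
  step 3. node 2  ⊔preds=⊥  new=[-5,2]  stable
  step 4. node 3  ⊔preds=⊥  new=⊥  stable
  step 5. node 4  ⊔preds=[-3,0]  new=[-3,0]  old=⊥  +wl: 
  step 6. node 5  ⊔preds=[-3,0]  new=[-3,0]  old=⊥  +wl: 4
  step 7. node 6  ⊔preds=[-5,2]  new=[-3,4]  old=⊥  +wl: 3
  step 8. node 0  ⊔preds=[-3,4]  new=[-3,4]  old=[-3,0]  +wl: 5
  step 9. node 4  ⊔preds=[-3,4]  new=[-3,4]  old=[-3,0]  +wl: 
  step 10. node 3  ⊔preds=[-3,4]  new=[-5,2]  old=⊥  +wl: 1
  step 11. node 5  ⊔preds=[-3,4]  new=[-3,4]  old=[-3,0]  +wl: 4
  step 12. node 1  ⊔preds=[-5,2]  new=[-2,4]  stable
  step 13. node 4  ⊔preds=[-3,4]  new=[-3,4]  stable

Least fixpoint reached:
  node 0: [-3,4]
  node 1: [-2,4]
  node 2: [-5,2]
  node 3: [-5,2]
  node 4: [-3,4]
  node 5: [-3,4]
  node 6: [-3,4]

13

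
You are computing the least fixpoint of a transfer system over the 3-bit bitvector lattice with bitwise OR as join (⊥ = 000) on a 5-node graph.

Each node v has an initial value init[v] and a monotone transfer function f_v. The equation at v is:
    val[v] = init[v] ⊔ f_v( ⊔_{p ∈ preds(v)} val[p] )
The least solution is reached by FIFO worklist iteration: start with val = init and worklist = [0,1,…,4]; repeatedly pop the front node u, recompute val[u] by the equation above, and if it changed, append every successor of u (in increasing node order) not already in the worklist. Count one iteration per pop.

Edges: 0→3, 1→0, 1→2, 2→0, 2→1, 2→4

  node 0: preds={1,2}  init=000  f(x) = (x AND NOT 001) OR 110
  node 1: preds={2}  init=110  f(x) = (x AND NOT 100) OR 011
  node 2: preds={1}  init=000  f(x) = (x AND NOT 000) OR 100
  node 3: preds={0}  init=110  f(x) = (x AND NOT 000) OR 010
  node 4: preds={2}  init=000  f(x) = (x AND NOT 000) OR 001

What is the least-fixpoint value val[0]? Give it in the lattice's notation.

110

Iteration log — 7 steps:
  step 1. node 0  ⊔preds=110  new=110  old=000  +wl: 
  step 2. node 1  ⊔preds=000  new=111  old=110  +wl: 0
  step 3. node 2  ⊔preds=111  new=111  old=000  +wl: 1
  step 4. node 3  ⊔preds=110  new=110  stable
  step 5. node 4  ⊔preds=111  new=111  old=000  +wl: 
  step 6. node 0  ⊔preds=111  new=110  stable
  step 7. node 1  ⊔preds=111  new=111  stable

Least fixpoint reached:
  node 0: 110
  node 1: 111
  node 2: 111
  node 3: 110
  node 4: 111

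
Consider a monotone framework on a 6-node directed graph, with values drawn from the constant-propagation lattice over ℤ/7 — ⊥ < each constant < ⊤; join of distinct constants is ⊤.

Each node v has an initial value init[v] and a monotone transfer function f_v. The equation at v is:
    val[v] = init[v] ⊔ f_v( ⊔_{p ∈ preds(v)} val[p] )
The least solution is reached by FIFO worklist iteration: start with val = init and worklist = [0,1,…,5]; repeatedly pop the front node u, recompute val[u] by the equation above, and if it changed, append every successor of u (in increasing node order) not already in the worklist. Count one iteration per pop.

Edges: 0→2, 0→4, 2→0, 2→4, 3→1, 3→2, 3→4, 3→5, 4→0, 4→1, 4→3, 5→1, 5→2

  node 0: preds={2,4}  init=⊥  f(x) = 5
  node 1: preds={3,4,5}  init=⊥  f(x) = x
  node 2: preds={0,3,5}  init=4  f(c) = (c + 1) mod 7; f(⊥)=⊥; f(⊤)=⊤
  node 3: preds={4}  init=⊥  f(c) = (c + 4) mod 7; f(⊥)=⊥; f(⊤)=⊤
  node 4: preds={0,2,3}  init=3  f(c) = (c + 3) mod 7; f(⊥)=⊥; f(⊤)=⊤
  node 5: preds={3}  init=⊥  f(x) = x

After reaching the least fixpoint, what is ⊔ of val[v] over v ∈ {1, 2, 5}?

⊤

Trace (16 dequeues):
  [1] u=0 | in ⊤ | out 5 | prev ⊥ | push {}
  [2] u=1 | in 3 | out 3 | prev ⊥ | push {}
  [3] u=2 | in 5 | out ⊤ | prev 4 | push {0}
  [4] u=3 | in 3 | out 0 | prev ⊥ | push {1,2}
  [5] u=4 | in ⊤ | out ⊤ | prev 3 | push {3}
  [6] u=5 | in 0 | out 0 | prev ⊥ | push {}
  [7] u=0 | in ⊤ | out 5 | ==
  [8] u=1 | in ⊤ | out ⊤ | prev 3 | push {}
  [9] u=2 | in ⊤ | out ⊤ | ==
  [10] u=3 | in ⊤ | out ⊤ | prev 0 | push {1,2,4,5}
  [11] u=1 | in ⊤ | out ⊤ | ==
  [12] u=2 | in ⊤ | out ⊤ | ==
  [13] u=4 | in ⊤ | out ⊤ | ==
  [14] u=5 | in ⊤ | out ⊤ | prev 0 | push {1,2}
  [15] u=1 | in ⊤ | out ⊤ | ==
  [16] u=2 | in ⊤ | out ⊤ | ==

Converged values:
  [0] 5
  [1] ⊤
  [2] ⊤
  [3] ⊤
  [4] ⊤
  [5] ⊤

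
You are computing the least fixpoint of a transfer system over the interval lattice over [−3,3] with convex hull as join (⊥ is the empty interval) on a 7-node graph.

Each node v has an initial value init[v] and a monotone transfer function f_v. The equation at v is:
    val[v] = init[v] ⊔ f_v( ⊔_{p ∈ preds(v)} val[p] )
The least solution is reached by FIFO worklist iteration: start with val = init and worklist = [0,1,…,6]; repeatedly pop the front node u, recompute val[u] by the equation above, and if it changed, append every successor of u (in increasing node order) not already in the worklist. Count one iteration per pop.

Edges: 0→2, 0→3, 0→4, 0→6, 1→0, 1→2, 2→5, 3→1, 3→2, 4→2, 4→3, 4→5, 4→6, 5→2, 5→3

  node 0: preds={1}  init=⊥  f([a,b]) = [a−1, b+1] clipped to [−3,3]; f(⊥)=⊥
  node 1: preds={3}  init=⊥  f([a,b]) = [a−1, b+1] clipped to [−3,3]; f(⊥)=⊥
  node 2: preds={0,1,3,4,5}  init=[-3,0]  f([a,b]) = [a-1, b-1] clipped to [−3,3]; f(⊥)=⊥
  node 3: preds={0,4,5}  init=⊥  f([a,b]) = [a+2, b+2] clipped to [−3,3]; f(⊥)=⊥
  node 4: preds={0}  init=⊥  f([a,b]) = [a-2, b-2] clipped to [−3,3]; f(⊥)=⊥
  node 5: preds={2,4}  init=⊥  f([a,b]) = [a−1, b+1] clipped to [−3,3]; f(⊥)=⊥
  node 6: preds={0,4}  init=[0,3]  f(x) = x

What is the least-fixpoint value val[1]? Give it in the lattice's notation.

Worklist (20 pops):
  #1 pop 0: in=⊥ → ⊥ (no change)
  #2 pop 1: in=⊥ → ⊥ (no change)
  #3 pop 2: in=⊥ → [-3,0] (no change)
  #4 pop 3: in=⊥ → ⊥ (no change)
  #5 pop 4: in=⊥ → ⊥ (no change)
  #6 pop 5: in=[-3,0] → [-3,1] (was ⊥); enqueue [2,3]
  #7 pop 6: in=⊥ → [0,3] (no change)
  #8 pop 2: in=[-3,1] → [-3,0] (no change)
  #9 pop 3: in=[-3,1] → [-1,3] (was ⊥); enqueue [1,2]
  #10 pop 1: in=[-1,3] → [-2,3] (was ⊥); enqueue [0]
  #11 pop 2: in=[-3,3] → [-3,2] (was [-3,0]); enqueue [5]
  #12 pop 0: in=[-2,3] → [-3,3] (was ⊥); enqueue [2,3,4,6]
  #13 pop 5: in=[-3,2] → [-3,3] (was [-3,1]); enqueue []
  #14 pop 2: in=[-3,3] → [-3,2] (no change)
  #15 pop 3: in=[-3,3] → [-1,3] (no change)
  #16 pop 4: in=[-3,3] → [-3,1] (was ⊥); enqueue [2,3,5]
  #17 pop 6: in=[-3,3] → [-3,3] (was [0,3]); enqueue []
  #18 pop 2: in=[-3,3] → [-3,2] (no change)
  #19 pop 3: in=[-3,3] → [-1,3] (no change)
  #20 pop 5: in=[-3,2] → [-3,3] (no change)

Fixpoint:
  val[0] = [-3,3]
  val[1] = [-2,3]
  val[2] = [-3,2]
  val[3] = [-1,3]
  val[4] = [-3,1]
  val[5] = [-3,3]
  val[6] = [-3,3]

[-2,3]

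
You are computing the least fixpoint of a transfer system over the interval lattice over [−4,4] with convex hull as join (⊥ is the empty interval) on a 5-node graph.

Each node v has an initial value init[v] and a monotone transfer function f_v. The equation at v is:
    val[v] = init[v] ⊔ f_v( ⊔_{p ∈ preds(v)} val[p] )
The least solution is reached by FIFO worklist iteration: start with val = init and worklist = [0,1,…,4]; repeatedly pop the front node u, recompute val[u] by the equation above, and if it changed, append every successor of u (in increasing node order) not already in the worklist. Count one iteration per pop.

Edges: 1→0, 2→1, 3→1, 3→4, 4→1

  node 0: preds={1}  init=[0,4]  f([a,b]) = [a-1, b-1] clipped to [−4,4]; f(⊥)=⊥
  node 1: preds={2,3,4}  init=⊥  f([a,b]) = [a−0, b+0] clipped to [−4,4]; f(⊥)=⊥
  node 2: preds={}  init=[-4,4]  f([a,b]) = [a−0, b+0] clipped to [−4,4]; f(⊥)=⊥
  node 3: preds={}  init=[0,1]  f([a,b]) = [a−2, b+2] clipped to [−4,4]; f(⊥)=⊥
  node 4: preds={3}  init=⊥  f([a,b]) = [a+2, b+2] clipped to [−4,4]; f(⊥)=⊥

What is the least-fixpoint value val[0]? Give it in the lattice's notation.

[-4,4]

Trace (7 dequeues):
  [1] u=0 | in ⊥ | out [0,4] | ==
  [2] u=1 | in [-4,4] | out [-4,4] | prev ⊥ | push {0}
  [3] u=2 | in ⊥ | out [-4,4] | ==
  [4] u=3 | in ⊥ | out [0,1] | ==
  [5] u=4 | in [0,1] | out [2,3] | prev ⊥ | push {1}
  [6] u=0 | in [-4,4] | out [-4,4] | prev [0,4] | push {}
  [7] u=1 | in [-4,4] | out [-4,4] | ==

Converged values:
  [0] [-4,4]
  [1] [-4,4]
  [2] [-4,4]
  [3] [0,1]
  [4] [2,3]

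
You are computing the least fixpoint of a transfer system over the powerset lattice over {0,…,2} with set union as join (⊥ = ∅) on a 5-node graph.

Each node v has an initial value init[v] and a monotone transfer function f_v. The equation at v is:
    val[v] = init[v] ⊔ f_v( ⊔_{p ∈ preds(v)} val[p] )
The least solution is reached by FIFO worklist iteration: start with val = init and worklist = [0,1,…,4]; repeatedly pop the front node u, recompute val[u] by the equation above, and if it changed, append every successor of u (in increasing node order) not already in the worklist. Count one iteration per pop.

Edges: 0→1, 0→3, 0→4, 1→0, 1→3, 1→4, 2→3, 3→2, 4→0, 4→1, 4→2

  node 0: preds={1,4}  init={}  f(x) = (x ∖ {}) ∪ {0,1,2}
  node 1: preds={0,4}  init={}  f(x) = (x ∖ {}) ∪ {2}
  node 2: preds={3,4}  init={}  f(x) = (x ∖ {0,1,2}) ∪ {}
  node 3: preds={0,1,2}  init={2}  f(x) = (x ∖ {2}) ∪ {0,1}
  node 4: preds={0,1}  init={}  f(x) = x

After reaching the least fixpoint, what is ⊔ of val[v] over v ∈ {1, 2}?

Worklist (8 pops):
  #1 pop 0: in={} → {0,1,2} (was {}); enqueue []
  #2 pop 1: in={0,1,2} → {0,1,2} (was {}); enqueue [0]
  #3 pop 2: in={2} → {} (no change)
  #4 pop 3: in={0,1,2} → {0,1,2} (was {2}); enqueue [2]
  #5 pop 4: in={0,1,2} → {0,1,2} (was {}); enqueue [1]
  #6 pop 0: in={0,1,2} → {0,1,2} (no change)
  #7 pop 2: in={0,1,2} → {} (no change)
  #8 pop 1: in={0,1,2} → {0,1,2} (no change)

Fixpoint:
  val[0] = {0,1,2}
  val[1] = {0,1,2}
  val[2] = {}
  val[3] = {0,1,2}
  val[4] = {0,1,2}

{0,1,2}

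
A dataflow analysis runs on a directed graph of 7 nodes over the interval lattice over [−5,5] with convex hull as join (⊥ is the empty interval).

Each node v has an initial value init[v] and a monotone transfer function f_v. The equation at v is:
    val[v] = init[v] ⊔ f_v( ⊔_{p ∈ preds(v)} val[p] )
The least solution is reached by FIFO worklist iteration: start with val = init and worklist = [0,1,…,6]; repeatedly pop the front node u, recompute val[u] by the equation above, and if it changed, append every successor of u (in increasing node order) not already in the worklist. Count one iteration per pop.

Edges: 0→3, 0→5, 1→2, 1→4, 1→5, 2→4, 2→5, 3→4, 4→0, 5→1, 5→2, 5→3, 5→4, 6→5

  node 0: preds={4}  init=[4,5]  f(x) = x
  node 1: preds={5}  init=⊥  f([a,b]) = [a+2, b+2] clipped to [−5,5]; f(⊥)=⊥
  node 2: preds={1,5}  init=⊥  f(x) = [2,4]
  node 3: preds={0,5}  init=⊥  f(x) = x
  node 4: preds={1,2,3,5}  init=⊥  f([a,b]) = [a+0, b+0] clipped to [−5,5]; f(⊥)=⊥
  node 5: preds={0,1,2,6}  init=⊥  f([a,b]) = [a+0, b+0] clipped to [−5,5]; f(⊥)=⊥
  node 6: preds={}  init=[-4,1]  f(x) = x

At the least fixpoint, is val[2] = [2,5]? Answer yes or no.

Worklist (16 pops):
  #1 pop 0: in=⊥ → [4,5] (no change)
  #2 pop 1: in=⊥ → ⊥ (no change)
  #3 pop 2: in=⊥ → [2,4] (was ⊥); enqueue []
  #4 pop 3: in=[4,5] → [4,5] (was ⊥); enqueue []
  #5 pop 4: in=[2,5] → [2,5] (was ⊥); enqueue [0]
  #6 pop 5: in=[-4,5] → [-4,5] (was ⊥); enqueue [1,2,3,4]
  #7 pop 6: in=⊥ → [-4,1] (no change)
  #8 pop 0: in=[2,5] → [2,5] (was [4,5]); enqueue [5]
  #9 pop 1: in=[-4,5] → [-2,5] (was ⊥); enqueue []
  #10 pop 2: in=[-4,5] → [2,4] (no change)
  #11 pop 3: in=[-4,5] → [-4,5] (was [4,5]); enqueue []
  #12 pop 4: in=[-4,5] → [-4,5] (was [2,5]); enqueue [0]
  #13 pop 5: in=[-4,5] → [-4,5] (no change)
  #14 pop 0: in=[-4,5] → [-4,5] (was [2,5]); enqueue [3,5]
  #15 pop 3: in=[-4,5] → [-4,5] (no change)
  #16 pop 5: in=[-4,5] → [-4,5] (no change)

Fixpoint:
  val[0] = [-4,5]
  val[1] = [-2,5]
  val[2] = [2,4]
  val[3] = [-4,5]
  val[4] = [-4,5]
  val[5] = [-4,5]
  val[6] = [-4,1]

no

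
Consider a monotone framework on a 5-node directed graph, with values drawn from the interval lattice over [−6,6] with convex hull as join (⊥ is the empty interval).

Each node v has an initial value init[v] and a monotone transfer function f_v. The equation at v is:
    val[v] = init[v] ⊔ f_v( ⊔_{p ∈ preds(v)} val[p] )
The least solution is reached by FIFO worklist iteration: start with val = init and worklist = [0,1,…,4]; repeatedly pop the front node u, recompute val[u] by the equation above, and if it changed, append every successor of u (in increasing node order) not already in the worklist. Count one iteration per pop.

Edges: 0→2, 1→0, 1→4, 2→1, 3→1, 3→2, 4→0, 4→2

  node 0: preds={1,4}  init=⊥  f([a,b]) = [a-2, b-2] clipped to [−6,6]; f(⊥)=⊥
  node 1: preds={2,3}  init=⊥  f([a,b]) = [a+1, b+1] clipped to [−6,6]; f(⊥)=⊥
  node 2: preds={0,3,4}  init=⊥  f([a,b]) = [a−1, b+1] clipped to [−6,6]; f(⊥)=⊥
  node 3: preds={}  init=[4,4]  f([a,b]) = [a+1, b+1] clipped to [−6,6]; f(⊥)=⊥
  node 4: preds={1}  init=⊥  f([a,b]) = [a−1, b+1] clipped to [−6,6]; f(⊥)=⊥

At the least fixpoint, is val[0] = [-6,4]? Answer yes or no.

Iteration log — 32 steps:
  step 1. node 0  ⊔preds=⊥  new=⊥  stable
  step 2. node 1  ⊔preds=[4,4]  new=[5,5]  old=⊥  +wl: 0
  step 3. node 2  ⊔preds=[4,4]  new=[3,5]  old=⊥  +wl: 1
  step 4. node 3  ⊔preds=⊥  new=[4,4]  stable
  step 5. node 4  ⊔preds=[5,5]  new=[4,6]  old=⊥  +wl: 2
  step 6. node 0  ⊔preds=[4,6]  new=[2,4]  old=⊥  +wl: 
  step 7. node 1  ⊔preds=[3,5]  new=[4,6]  old=[5,5]  +wl: 0,4
  step 8. node 2  ⊔preds=[2,6]  new=[1,6]  old=[3,5]  +wl: 1
  step 9. node 0  ⊔preds=[4,6]  new=[2,4]  stable
  step 10. node 4  ⊔preds=[4,6]  new=[3,6]  old=[4,6]  +wl: 0,2
  step 11. node 1  ⊔preds=[1,6]  new=[2,6]  old=[4,6]  +wl: 4
  step 12. node 0  ⊔preds=[2,6]  new=[0,4]  old=[2,4]  +wl: 
  step 13. node 2  ⊔preds=[0,6]  new=[-1,6]  old=[1,6]  +wl: 1
  step 14. node 4  ⊔preds=[2,6]  new=[1,6]  old=[3,6]  +wl: 0,2
  step 15. node 1  ⊔preds=[-1,6]  new=[0,6]  old=[2,6]  +wl: 4
  step 16. node 0  ⊔preds=[0,6]  new=[-2,4]  old=[0,4]  +wl: 
  step 17. node 2  ⊔preds=[-2,6]  new=[-3,6]  old=[-1,6]  +wl: 1
  step 18. node 4  ⊔preds=[0,6]  new=[-1,6]  old=[1,6]  +wl: 0,2
  step 19. node 1  ⊔preds=[-3,6]  new=[-2,6]  old=[0,6]  +wl: 4
  step 20. node 0  ⊔preds=[-2,6]  new=[-4,4]  old=[-2,4]  +wl: 
  step 21. node 2  ⊔preds=[-4,6]  new=[-5,6]  old=[-3,6]  +wl: 1
  step 22. node 4  ⊔preds=[-2,6]  new=[-3,6]  old=[-1,6]  +wl: 0,2
  step 23. node 1  ⊔preds=[-5,6]  new=[-4,6]  old=[-2,6]  +wl: 4
  step 24. node 0  ⊔preds=[-4,6]  new=[-6,4]  old=[-4,4]  +wl: 
  step 25. node 2  ⊔preds=[-6,6]  new=[-6,6]  old=[-5,6]  +wl: 1
  step 26. node 4  ⊔preds=[-4,6]  new=[-5,6]  old=[-3,6]  +wl: 0,2
  step 27. node 1  ⊔preds=[-6,6]  new=[-5,6]  old=[-4,6]  +wl: 4
  step 28. node 0  ⊔preds=[-5,6]  new=[-6,4]  stable
  step 29. node 2  ⊔preds=[-6,6]  new=[-6,6]  stable
  step 30. node 4  ⊔preds=[-5,6]  new=[-6,6]  old=[-5,6]  +wl: 0,2
  step 31. node 0  ⊔preds=[-6,6]  new=[-6,4]  stable
  step 32. node 2  ⊔preds=[-6,6]  new=[-6,6]  stable

Least fixpoint reached:
  node 0: [-6,4]
  node 1: [-5,6]
  node 2: [-6,6]
  node 3: [4,4]
  node 4: [-6,6]

yes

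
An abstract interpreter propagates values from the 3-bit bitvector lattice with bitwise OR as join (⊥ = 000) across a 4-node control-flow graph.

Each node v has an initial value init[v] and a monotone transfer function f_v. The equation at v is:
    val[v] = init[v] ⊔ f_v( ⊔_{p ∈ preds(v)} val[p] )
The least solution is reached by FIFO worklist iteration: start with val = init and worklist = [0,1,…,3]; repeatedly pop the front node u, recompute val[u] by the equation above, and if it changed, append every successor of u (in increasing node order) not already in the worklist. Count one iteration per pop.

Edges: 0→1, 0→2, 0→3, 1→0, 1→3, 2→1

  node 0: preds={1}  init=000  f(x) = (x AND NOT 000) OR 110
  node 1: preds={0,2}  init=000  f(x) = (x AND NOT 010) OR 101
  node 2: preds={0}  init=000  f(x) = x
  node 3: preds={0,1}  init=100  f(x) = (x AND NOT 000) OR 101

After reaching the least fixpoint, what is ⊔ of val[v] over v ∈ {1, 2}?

Iteration log — 9 steps:
  step 1. node 0  ⊔preds=000  new=110  old=000  +wl: 
  step 2. node 1  ⊔preds=110  new=101  old=000  +wl: 0
  step 3. node 2  ⊔preds=110  new=110  old=000  +wl: 1
  step 4. node 3  ⊔preds=111  new=111  old=100  +wl: 
  step 5. node 0  ⊔preds=101  new=111  old=110  +wl: 2,3
  step 6. node 1  ⊔preds=111  new=101  stable
  step 7. node 2  ⊔preds=111  new=111  old=110  +wl: 1
  step 8. node 3  ⊔preds=111  new=111  stable
  step 9. node 1  ⊔preds=111  new=101  stable

Least fixpoint reached:
  node 0: 111
  node 1: 101
  node 2: 111
  node 3: 111

111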